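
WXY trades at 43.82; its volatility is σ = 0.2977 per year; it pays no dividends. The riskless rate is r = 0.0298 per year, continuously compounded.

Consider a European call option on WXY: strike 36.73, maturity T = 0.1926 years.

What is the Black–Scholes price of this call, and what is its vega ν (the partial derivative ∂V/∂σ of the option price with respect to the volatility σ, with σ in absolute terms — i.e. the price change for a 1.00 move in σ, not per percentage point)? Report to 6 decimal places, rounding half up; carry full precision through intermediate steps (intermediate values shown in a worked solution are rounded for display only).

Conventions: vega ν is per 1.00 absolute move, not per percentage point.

σ√T = 0.2977·√0.1926 = 0.130649
d₁ = (ln(S/K) + (r+σ²/2)T) / (σ√T) = (ln(43.82/36.73) + (0.0298+0.2977²/2)·0.1926) / 0.130649 = (0.176496 + 0.014274) / 0.130649 = 1.460173
d₂ = d₁ − σ√T = 1.460173 − 0.130649 = 1.329524
e^{−rT} = 0.994277
N(d₁) = 0.927879,  N(d₂) = 0.908162
Call price V = S·N(d₁) − K·e^{−rT}·N(d₂) = 40.659648 − 33.165904 = 7.493744
φ(d₁) = (1/√(2π))·e^{−d₁²/2} = 0.137382
ν = S·φ(d₁)·√T = 2.641981

price = 7.493744
ν = 2.641981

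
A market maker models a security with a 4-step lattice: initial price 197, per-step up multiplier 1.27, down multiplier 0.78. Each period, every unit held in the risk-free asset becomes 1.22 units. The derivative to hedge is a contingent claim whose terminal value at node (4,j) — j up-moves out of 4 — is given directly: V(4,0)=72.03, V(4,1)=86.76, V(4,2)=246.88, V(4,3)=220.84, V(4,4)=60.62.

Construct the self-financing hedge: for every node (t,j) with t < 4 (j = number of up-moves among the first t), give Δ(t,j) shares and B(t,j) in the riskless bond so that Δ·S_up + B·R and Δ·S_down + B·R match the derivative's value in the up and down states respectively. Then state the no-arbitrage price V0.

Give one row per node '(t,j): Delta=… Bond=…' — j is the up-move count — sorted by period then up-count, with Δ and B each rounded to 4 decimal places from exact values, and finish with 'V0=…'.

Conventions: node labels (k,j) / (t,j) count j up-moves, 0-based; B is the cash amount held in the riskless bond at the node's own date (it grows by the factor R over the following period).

(0,0): Delta=-0.6728 Bond=185.5572
(1,0): Delta=0.0758 Bond=111.3454
(1,1): Delta=-0.7250 Bond=239.4518
(2,0): Delta=2.0277 Bond=-98.0999
(2,1): Delta=-0.0604 Bond=162.4256
(2,2): Delta=-0.7714 Bond=306.8705
(3,0): Delta=0.3216 Bond=39.8215
(3,1): Delta=2.1468 Bond=-137.8073
(3,2): Delta=-0.2144 Bond=236.3372
(3,3): Delta=-0.8103 Bond=390.0689
V0=53.0186

Arbitrage-free pricing uses the up-move probability p* = (R−d)/(u−d) = 0.8980, discounting each step at R = 1.22.
At maturity the claim pays: V(4,0)=72.0300, V(4,1)=86.7600, V(4,2)=246.8800, V(4,3)=220.8400, V(4,4)=60.6200
  t=3,j=0: stock 93.4867 → up 118.7282 (V=86.7600), down 72.9197 (V=72.0300). Price 69.8827; hedge Δ=0.3216, bond B=39.8215.
  t=3,j=1: stock 152.2156 → up 193.3138 (V=246.8800), down 118.7282 (V=86.7600). Price 188.9682; hedge Δ=2.1468, bond B=-137.8073.
  t=3,j=2: stock 247.8382 → up 314.7545 (V=220.8400), down 193.3138 (V=246.8800). Price 183.1944; hedge Δ=-0.2144, bond B=236.3372.
  t=3,j=3: stock 403.5315 → up 512.4849 (V=60.6200), down 314.7545 (V=220.8400). Price 63.0893; hedge Δ=-0.8103, bond B=390.0689.
  t=2,j=0: stock 119.8548 → up 152.2156 (V=188.9682), down 93.4867 (V=69.8827). Price 144.9317; hedge Δ=2.0277, bond B=-98.0999.
  t=2,j=1: stock 195.1482 → up 247.8382 (V=183.1944), down 152.2156 (V=188.9682). Price 150.6423; hedge Δ=-0.0604, bond B=162.4256.
  t=2,j=2: stock 317.7413 → up 403.5315 (V=63.0893), down 247.8382 (V=183.1944). Price 61.7582; hedge Δ=-0.7714, bond B=306.8705.
  t=1,j=0: stock 153.6600 → up 195.1482 (V=150.6423), down 119.8548 (V=144.9317). Price 122.9996; hedge Δ=0.0758, bond B=111.3454.
  t=1,j=1: stock 250.1900 → up 317.7413 (V=61.7582), down 195.1482 (V=150.6423). Price 58.0557; hedge Δ=-0.7250, bond B=239.4518.
  t=0,j=0: stock 197.0000 → up 250.1900 (V=58.0557), down 153.6600 (V=122.9996). Price 53.0186; hedge Δ=-0.6728, bond B=185.5572.
Check: Δ(0,0)·S0 + B(0,0) = 53.0186 = V0.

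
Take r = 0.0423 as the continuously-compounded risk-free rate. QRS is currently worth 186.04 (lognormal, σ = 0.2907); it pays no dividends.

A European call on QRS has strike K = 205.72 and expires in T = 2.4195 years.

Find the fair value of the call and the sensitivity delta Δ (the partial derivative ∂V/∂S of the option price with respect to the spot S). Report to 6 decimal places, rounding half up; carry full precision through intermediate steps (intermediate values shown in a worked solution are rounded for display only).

σ√T = 0.2907·√2.4195 = 0.452176
d₁ = (ln(S/K) + (r+σ²/2)T) / (σ√T) = (ln(186.04/205.72) + (0.0423+0.2907²/2)·2.4195) / 0.452176 = (-0.100554 + 0.204577) / 0.452176 = 0.230048
d₂ = d₁ − σ√T = 0.230048 − 0.452176 = -0.222128
e^{−rT} = 0.902718
N(d₁) = 0.590973,  N(d₂) = 0.412107
Call price V = S·N(d₁) − K·e^{−rT}·N(d₂) = 109.944572 − 76.531228 = 33.413344
Δ = N(d₁) = 0.590973

price = 33.413344
Δ = 0.590973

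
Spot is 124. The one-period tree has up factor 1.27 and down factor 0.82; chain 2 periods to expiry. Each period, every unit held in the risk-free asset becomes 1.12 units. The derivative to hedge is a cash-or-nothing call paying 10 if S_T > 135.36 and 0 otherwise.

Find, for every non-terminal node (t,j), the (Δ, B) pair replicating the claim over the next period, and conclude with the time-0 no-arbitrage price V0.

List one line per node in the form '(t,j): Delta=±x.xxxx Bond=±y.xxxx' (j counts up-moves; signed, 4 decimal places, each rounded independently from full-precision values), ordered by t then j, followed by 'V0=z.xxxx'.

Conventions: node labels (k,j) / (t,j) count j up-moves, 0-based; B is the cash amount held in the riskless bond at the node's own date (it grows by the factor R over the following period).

The replicating-portfolio and risk-neutral prices coincide; use p* = (1.12−0.82)/(1.27−0.82) = 0.6667 for the latter.
Expiry values: V(2,0)=0.0000, V(2,1)=0.0000, V(2,2)=10.0000
(1,0): S=101.6800. Δ = (V_up−V_dn)/(S_up−S_dn) = (0.0000−0.0000)/(129.1336−83.3776) = 0.0000. V = [p*·0.0000 + (1−p*)·0.0000]/1.12 = 0.0000. B = V − Δ·S = 0.0000.
(1,1): S=157.4800. Δ = (V_up−V_dn)/(S_up−S_dn) = (10.0000−0.0000)/(199.9996−129.1336) = 0.1411. V = [p*·10.0000 + (1−p*)·0.0000]/1.12 = 5.9524. B = V − Δ·S = -16.2698.
(0,0): S=124.0000. Δ = (V_up−V_dn)/(S_up−S_dn) = (5.9524−0.0000)/(157.4800−101.6800) = 0.1067. V = [p*·5.9524 + (1−p*)·0.0000]/1.12 = 3.5431. B = V − Δ·S = -9.6844.
Verification: the root portfolio costs Δ(0,0)·S0 + B(0,0) = 3.5431, matching V0.

(0,0): Delta=0.1067 Bond=-9.6844
(1,0): Delta=0.0000 Bond=0.0000
(1,1): Delta=0.1411 Bond=-16.2698
V0=3.5431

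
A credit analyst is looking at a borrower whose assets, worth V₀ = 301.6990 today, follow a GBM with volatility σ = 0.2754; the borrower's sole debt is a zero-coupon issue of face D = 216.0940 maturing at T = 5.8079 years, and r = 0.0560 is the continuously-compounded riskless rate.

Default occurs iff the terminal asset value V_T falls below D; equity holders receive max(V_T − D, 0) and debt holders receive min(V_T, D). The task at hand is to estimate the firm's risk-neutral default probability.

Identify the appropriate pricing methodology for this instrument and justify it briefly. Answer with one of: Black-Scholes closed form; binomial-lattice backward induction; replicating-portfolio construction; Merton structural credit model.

framework: Merton structural credit model

Key observation: with the firm-asset dynamics (V₀ = 301.6990) and a single zero-coupon liability of face 216.0940 given, debt value, spread, and default probability all derive from the option view of the balance sheet.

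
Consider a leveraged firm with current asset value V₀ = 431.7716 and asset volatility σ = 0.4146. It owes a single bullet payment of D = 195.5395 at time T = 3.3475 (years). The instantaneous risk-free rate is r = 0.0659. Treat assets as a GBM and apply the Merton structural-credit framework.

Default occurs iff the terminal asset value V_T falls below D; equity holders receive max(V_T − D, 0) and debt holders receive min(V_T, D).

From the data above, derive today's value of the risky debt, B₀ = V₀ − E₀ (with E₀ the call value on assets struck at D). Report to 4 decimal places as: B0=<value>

Work the structural quantities from V₀ = 431.7716 against face 195.5395:
d₁ = [ln(V₀/D) + (r + σ²/2)T] / (σ√T)
   = [ln(431.7716/195.5395) + (0.0659 + 0.5·0.4146²)·3.3475] / (0.4146·√3.3475)
   = [0.792134 + 0.508306] / 0.758559 = 1.714356
d₂ = d₁ − σ√T = 1.714356 − 0.758559 = 0.955797
N(d₁) = 0.956768,  N(d₂) = 0.830412,  e^(−rT) = 0.802037
E₀ = V₀·N(d₁) − D·e^(−rT)·N(d₂)
   = 431.7716·0.956768 − 195.5395·0.802037·0.830412 = 282.871829
B₀ = V₀ − E₀ = 431.7716 − 282.871829 = 148.899771

B0=148.8998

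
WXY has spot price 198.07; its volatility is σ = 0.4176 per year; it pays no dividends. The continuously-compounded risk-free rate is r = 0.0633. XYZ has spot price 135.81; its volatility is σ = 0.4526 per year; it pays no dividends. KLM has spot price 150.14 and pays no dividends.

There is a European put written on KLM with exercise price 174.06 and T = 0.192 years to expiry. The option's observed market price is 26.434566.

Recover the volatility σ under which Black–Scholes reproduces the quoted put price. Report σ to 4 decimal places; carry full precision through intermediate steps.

At σ = 0.4505 the Black–Scholes value reproduces the quote:
σ√T = 0.4505·√0.192 = 0.197399
d₁ = (ln(S/K) + (r+σ²/2)T) / (σ√T) = (ln(150.14/174.06) + (0.0633+0.4505²/2)·0.192) / 0.197399 = (-0.147832 + 0.031637) / 0.197399 = -0.588630
d₂ = d₁ − σ√T = -0.588630 − 0.197399 = -0.786029
e^{−rT} = 0.987920
N(−d₁) = 0.721945,  N(−d₂) = 0.784075
V = K·e^{−rT}·N(−d₂) − S·N(−d₁) = 134.827414 − 108.392848 = 26.434566 (the quoted price), and the Black–Scholes price is strictly increasing in σ, so σ is unique

sigma = 0.4505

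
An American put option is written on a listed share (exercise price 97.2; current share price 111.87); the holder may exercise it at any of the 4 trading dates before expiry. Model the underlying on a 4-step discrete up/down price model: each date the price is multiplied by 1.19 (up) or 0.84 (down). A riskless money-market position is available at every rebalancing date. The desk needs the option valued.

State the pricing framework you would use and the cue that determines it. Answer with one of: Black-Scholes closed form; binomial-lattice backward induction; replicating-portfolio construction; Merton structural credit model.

Key observation: early exercise of the strike-97.2 put must be checked at each of the 4 dates (spot 111.87), which forces a node-by-node comparison of intrinsic and continuation value backward from expiry.

framework: binomial-lattice backward induction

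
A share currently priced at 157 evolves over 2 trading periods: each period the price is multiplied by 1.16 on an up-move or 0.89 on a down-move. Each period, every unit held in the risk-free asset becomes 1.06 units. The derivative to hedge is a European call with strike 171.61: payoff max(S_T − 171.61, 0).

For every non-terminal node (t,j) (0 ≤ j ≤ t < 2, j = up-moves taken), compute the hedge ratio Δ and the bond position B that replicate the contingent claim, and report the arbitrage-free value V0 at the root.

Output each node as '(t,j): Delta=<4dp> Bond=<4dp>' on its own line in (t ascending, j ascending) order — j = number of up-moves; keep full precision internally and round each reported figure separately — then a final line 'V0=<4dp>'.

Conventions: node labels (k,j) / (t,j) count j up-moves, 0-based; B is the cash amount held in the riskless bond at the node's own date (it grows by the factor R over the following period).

Risk-neutral probability p* = (R−d)/(u−d) = (1.06−0.89)/(1.16−0.89) = 0.6296.
Terminal payoffs: V(2,0)=0.0000, V(2,1)=0.0000, V(2,2)=39.6492
(1,0): S=139.7300. Δ = (V_up−V_dn)/(S_up−S_dn) = (0.0000−0.0000)/(162.0868−124.3597) = 0.0000. V = [p*·0.0000 + (1−p*)·0.0000]/1.06 = 0.0000. B = V − Δ·S = 0.0000.
(1,1): S=182.1200. Δ = (V_up−V_dn)/(S_up−S_dn) = (39.6492−0.0000)/(211.2592−162.0868) = 0.8063. V = [p*·39.6492 + (1−p*)·0.0000]/1.06 = 23.5512. B = V − Δ·S = -123.2977.
(0,0): S=157.0000. Δ = (V_up−V_dn)/(S_up−S_dn) = (23.5512−0.0000)/(182.1200−139.7300) = 0.5556. V = [p*·23.5512 + (1−p*)·0.0000]/1.06 = 13.9892. B = V − Δ·S = -73.2376.
As a check, the time-0 holding Δ(0,0)·S0 + B(0,0) comes to 13.9892 — exactly V0.

(0,0): Delta=0.5556 Bond=-73.2376
(1,0): Delta=0.0000 Bond=0.0000
(1,1): Delta=0.8063 Bond=-123.2977
V0=13.9892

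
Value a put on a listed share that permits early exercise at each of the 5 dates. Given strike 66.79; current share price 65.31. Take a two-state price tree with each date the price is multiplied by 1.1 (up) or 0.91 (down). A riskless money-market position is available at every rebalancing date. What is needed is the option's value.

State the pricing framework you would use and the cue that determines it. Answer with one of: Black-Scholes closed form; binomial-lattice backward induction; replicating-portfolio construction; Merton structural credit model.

Key observation: an American put (K = 66.79, S₀ = 65.31) on a 5-date tree has no closed form — the optimal stopping decision is embedded and must be resolved recursively from expiry.

framework: binomial-lattice backward induction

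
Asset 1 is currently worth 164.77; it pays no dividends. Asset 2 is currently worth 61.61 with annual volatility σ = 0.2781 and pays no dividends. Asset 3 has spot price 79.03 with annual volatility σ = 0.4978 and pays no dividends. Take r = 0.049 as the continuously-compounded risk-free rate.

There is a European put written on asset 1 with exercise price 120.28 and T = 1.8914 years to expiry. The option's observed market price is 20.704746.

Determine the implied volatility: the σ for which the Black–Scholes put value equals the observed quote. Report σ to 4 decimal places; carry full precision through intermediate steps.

At σ = 0.5914 the Black–Scholes value reproduces the quote:
σ√T = 0.5914·√1.8914 = 0.813342
d₁ = (ln(S/K) + (r+σ²/2)T) / (σ√T) = (ln(164.77/120.28) + (0.049+0.5914²/2)·1.8914) / 0.813342 = (0.314728 + 0.423441) / 0.813342 = 0.907576
d₂ = d₁ − σ√T = 0.907576 − 0.813342 = 0.094234
e^{−rT} = 0.911486
N(−d₁) = 0.182051,  N(−d₂) = 0.462462
V = K·e^{−rT}·N(−d₂) − S·N(−d₁) = 50.701325 − 29.996579 = 20.704746 (the quoted price), and the Black–Scholes price is strictly increasing in σ, so σ is unique

sigma = 0.5914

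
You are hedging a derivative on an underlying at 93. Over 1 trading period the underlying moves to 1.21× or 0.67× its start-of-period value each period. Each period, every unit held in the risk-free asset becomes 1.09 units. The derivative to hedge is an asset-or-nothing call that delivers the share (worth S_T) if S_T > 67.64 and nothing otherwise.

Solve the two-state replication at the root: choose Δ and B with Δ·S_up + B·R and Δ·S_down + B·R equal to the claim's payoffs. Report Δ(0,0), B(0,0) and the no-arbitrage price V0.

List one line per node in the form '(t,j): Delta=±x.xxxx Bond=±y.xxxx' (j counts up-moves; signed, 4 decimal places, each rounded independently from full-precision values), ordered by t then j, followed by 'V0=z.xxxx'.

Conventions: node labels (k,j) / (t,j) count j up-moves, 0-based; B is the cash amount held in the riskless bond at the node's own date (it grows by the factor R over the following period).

(0,0): Delta=2.2407 Bond=-128.0923
V0=80.2966

Risk-neutral probability p* = (R−d)/(u−d) = (1.09−0.67)/(1.21−0.67) = 0.7778.
Terminal payoffs: V(1,0)=0.0000, V(1,1)=112.5300
Node (0,0) S=93.0000: V=(p*·112.5300+(1−p*)·0.0000)/1.09=80.2966; Δ=(112.5300−0.0000)/(112.5300−62.3100)=2.2407; B=V−Δ·S=-128.0923
Sanity check at the root: Δ(0,0)·S0 + B(0,0) reproduces V0 = 80.2966.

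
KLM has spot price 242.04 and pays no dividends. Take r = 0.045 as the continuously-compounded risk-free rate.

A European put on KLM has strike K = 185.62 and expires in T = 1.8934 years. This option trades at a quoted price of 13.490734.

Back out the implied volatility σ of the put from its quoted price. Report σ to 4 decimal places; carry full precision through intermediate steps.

At σ = 0.3546 the Black–Scholes value reproduces the quote:
σ√T = 0.3546·√1.8934 = 0.487933
d₁ = (ln(S/K) + (r+σ²/2)T) / (σ√T) = (ln(242.04/185.62) + (0.045+0.3546²/2)·1.8934) / 0.487933 = (0.265401 + 0.204242) / 0.487933 = 0.962517
d₂ = d₁ − σ√T = 0.962517 − 0.487933 = 0.474584
e^{−rT} = 0.918326
N(−d₁) = 0.167895,  N(−d₂) = 0.317542
V = K·e^{−rT}·N(−d₂) − S·N(−d₁) = 54.128027 − 40.637293 = 13.490734 (the quoted price), and the Black–Scholes price is strictly increasing in σ, so σ is unique

sigma = 0.3546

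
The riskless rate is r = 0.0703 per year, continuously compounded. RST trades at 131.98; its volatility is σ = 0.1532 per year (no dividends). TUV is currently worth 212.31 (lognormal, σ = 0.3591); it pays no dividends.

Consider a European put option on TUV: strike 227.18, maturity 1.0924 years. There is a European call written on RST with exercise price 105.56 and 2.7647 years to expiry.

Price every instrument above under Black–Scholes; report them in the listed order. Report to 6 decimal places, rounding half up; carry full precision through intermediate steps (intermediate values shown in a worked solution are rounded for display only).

price(TUV put K=227.18) = 30.508417
price(RST call K=105.56) = 45.639192

[TUV put K=227.18]
σ√T = 0.3591·√1.0924 = 0.375324
d₁ = (ln(S/K) + (r+σ²/2)T) / (σ√T) = (ln(212.31/227.18) + (0.0703+0.3591²/2)·1.0924) / 0.375324 = (-0.067695 + 0.147230) / 0.375324 = 0.211909
d₂ = d₁ − σ√T = 0.211909 − 0.375324 = -0.163415
e^{−rT} = 0.926079
N(−d₁) = 0.416089,  N(−d₂) = 0.564904
price = K·e^{−rT}·N(−d₂) − S·N(−d₁) = 118.848266 − 88.339849 = 30.508417
[RST call K=105.56]
σ√T = 0.1532·√2.7647 = 0.254732
d₁ = (ln(S/K) + (r+σ²/2)T) / (σ√T) = (ln(131.98/105.56) + (0.0703+0.1532²/2)·2.7647) / 0.254732 = (0.223371 + 0.226802) / 0.254732 = 1.767246
d₂ = d₁ − σ√T = 1.767246 − 0.254732 = 1.512515
e^{−rT} = 0.823363
N(d₁) = 0.961406,  N(d₂) = 0.934798
price = S·N(d₁) − K·e^{−rT}·N(d₂) = 126.886429 − 81.247237 = 45.639192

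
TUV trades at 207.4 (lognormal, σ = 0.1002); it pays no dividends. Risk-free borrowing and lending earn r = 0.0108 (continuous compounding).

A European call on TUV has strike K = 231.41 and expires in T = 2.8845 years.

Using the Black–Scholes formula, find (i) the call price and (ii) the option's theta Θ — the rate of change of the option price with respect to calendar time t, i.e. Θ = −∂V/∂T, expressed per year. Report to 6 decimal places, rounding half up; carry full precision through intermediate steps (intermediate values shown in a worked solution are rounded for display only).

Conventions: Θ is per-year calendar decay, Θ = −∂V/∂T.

σ√T = 0.1002·√2.8845 = 0.170178
d₁ = (ln(S/K) + (r+σ²/2)T) / (σ√T) = (ln(207.4/231.41) + (0.0108+0.1002²/2)·2.8845) / 0.170178 = (-0.109542 + 0.045633) / 0.170178 = -0.375542
d₂ = d₁ − σ√T = -0.375542 − 0.170178 = -0.545720
e^{−rT} = 0.969328
N(d₁) = 0.353629,  N(d₂) = 0.292629
Call price V = S·N(d₁) − K·e^{−rT}·N(d₂) = 73.342612 − 65.640306 = 7.702306
φ(d₁) = (1/√(2π))·e^{−d₁²/2} = 0.371779
Θ = −S·φ(d₁)·σ/(2√T) − r·K·e^{−rT}·N(d₂) = −2.274556 − 0.708915 = -2.983471

price = 7.702306
Θ = -2.983471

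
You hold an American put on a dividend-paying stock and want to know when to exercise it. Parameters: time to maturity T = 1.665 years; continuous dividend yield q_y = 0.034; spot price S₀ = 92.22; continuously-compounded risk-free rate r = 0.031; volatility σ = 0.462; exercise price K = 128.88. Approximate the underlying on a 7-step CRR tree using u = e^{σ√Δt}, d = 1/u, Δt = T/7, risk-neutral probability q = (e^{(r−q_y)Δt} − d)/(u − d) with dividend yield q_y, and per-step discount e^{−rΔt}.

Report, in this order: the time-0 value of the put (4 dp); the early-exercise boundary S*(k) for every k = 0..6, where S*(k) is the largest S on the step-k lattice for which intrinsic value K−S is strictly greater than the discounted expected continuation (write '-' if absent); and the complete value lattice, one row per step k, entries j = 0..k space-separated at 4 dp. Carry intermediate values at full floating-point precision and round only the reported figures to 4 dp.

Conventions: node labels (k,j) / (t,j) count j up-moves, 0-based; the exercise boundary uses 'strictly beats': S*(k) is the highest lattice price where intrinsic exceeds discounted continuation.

price = 46.9441
boundary = - - - 46.9093 58.7644 73.6156 92.2200
tree:
46.9441
58.3467 33.3540
70.3096 44.2410 20.1867
81.9707 56.7847 29.1671 9.2026
91.4341 70.1156 40.9284 14.8275 2.2652
98.9884 81.9707 55.2644 23.5395 4.0921 0.0000
105.0187 91.4341 70.1156 36.6600 7.3922 0.0000 0.0000
109.8325 98.9884 81.9707 55.2644 13.3538 0.0000 0.0000 0.0000

params: Δt=0.23786 u=1.25272 d=0.79826 q=0.44234 e^(-rΔt)=0.99265
t_7 payoffs: 109.8325 98.9884 81.9707 55.2644 13.3538 0.0000 0.0000 0.0000
t_6: node(6,0) S=23.8613 payoff=105.0187 vs cont=104.2641 → 105.0187 [stop]  node(6,1) S=37.4459 payoff=91.4341 vs cont=90.7889 → 91.4341 [stop]  node(6,2) S=58.7644 payoff=70.1156 vs cont=69.6421 → 70.1156 [stop]  node(6,3) S=92.2200 payoff=36.6600 vs cont=36.4560 → 36.6600 [stop]  node(6,4) S=144.7224 payoff=0.0000 vs cont=7.3922 → 7.3922 [wait]  node(6,5) S=227.1153 payoff=0.0000 vs cont=0.0000 → 0.0000 [wait]  node(6,6) S=356.4158 payoff=0.0000 vs cont=0.0000 → 0.0000 [wait]  ⇒ S*(6)=92.2200
t_5: node(5,0) S=29.8916 payoff=98.9884 vs cont=98.2824 → 98.9884 [stop]  node(5,1) S=46.9093 payoff=81.9707 vs cont=81.4017 → 81.9707 [stop]  node(5,2) S=73.6156 payoff=55.2644 vs cont=54.9105 → 55.2644 [stop]  node(5,3) S=115.5262 payoff=13.3538 vs cont=23.5395 → 23.5395 [wait]  node(5,4) S=181.2972 payoff=0.0000 vs cont=4.0921 → 4.0921 [wait]  node(5,5) S=284.5127 payoff=0.0000 vs cont=0.0000 → 0.0000 [wait]  ⇒ S*(5)=73.6156
t_4: node(4,0) S=37.4459 payoff=91.4341 vs cont=90.7889 → 91.4341 [stop]  node(4,1) S=58.7644 payoff=70.1156 vs cont=69.6421 → 70.1156 [stop]  node(4,2) S=92.2200 payoff=36.6600 vs cont=40.9284 → 40.9284 [wait]  node(4,3) S=144.7224 payoff=0.0000 vs cont=14.8275 → 14.8275 [wait]  node(4,4) S=227.1153 payoff=0.0000 vs cont=2.2652 → 2.2652 [wait]  ⇒ S*(4)=58.7644
t_3: node(3,0) S=46.9093 payoff=81.9707 vs cont=81.4017 → 81.9707 [stop]  node(3,1) S=73.6156 payoff=55.2644 vs cont=56.7847 → 56.7847 [wait]  node(3,2) S=115.5262 payoff=13.3538 vs cont=29.1671 → 29.1671 [wait]  node(3,3) S=181.2972 payoff=0.0000 vs cont=9.2026 → 9.2026 [wait]  ⇒ S*(3)=46.9093
t_2: node(2,0) S=58.7644 payoff=70.1156 vs cont=70.3096 → 70.3096 [wait]  node(2,1) S=92.2200 payoff=36.6600 vs cont=44.2410 → 44.2410 [wait]  node(2,2) S=144.7224 payoff=0.0000 vs cont=20.1867 → 20.1867 [wait]  ⇒ S*(2)=-
t_1: node(1,0) S=73.6156 payoff=55.2644 vs cont=58.3467 → 58.3467 [wait]  node(1,1) S=115.5262 payoff=13.3538 vs cont=33.3540 → 33.3540 [wait]  ⇒ S*(1)=-
t_0: node(0,0) S=92.2200 payoff=36.6600 vs cont=46.9441 → 46.9441 [wait]  ⇒ S*(0)=-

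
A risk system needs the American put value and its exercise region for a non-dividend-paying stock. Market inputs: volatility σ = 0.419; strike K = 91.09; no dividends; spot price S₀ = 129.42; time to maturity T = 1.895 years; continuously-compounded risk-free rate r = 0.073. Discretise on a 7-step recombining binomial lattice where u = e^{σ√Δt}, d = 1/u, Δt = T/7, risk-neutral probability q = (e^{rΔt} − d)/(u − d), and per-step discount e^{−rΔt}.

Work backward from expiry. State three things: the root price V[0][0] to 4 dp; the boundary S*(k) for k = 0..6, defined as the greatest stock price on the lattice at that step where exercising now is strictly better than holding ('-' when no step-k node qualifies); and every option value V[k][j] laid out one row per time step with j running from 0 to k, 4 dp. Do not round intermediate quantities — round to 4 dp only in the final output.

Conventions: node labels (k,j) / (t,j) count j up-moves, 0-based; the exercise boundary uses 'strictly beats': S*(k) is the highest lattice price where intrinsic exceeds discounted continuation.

params: Δt=0.27071 u=1.24360 d=0.80412 q=0.49113 e^(-rΔt)=0.98043
t_7 payoffs: 62.9549 47.5783 23.7979 0.0000 0.0000 0.0000 0.0000 0.0000
t_6: node(6,0) S=34.9886 payoff=56.1014 vs cont=54.3189 → 56.1014 [stop]  node(6,1) S=54.1110 payoff=36.9790 vs cont=35.1966 → 36.9790 [stop]  node(6,2) S=83.6842 payoff=7.4058 vs cont=11.8731 → 11.8731 [wait]  node(6,3) S=129.4200 payoff=0.0000 vs cont=0.0000 → 0.0000 [wait]  node(6,4) S=200.1518 payoff=0.0000 vs cont=0.0000 → 0.0000 [wait]  node(6,5) S=309.5406 payoff=0.0000 vs cont=0.0000 → 0.0000 [wait]  node(6,6) S=478.7136 payoff=0.0000 vs cont=0.0000 → 0.0000 [wait]  ⇒ S*(6)=54.1110
t_5: node(5,0) S=43.5117 payoff=47.5783 vs cont=45.7958 → 47.5783 [stop]  node(5,1) S=67.2921 payoff=23.7979 vs cont=24.1665 → 24.1665 [wait]  node(5,2) S=104.0692 payoff=0.0000 vs cont=5.9237 → 5.9237 [wait]  node(5,3) S=160.9461 payoff=0.0000 vs cont=0.0000 → 0.0000 [wait]  node(5,4) S=248.9078 payoff=0.0000 vs cont=0.0000 → 0.0000 [wait]  node(5,5) S=384.9432 payoff=0.0000 vs cont=0.0000 → 0.0000 [wait]  ⇒ S*(5)=43.5117
t_4: node(4,0) S=54.1110 payoff=36.9790 vs cont=35.3741 → 36.9790 [stop]  node(4,1) S=83.6842 payoff=7.4058 vs cont=14.9093 → 14.9093 [wait]  node(4,2) S=129.4200 payoff=0.0000 vs cont=2.9554 → 2.9554 [wait]  node(4,3) S=200.1518 payoff=0.0000 vs cont=0.0000 → 0.0000 [wait]  node(4,4) S=309.5406 payoff=0.0000 vs cont=0.0000 → 0.0000 [wait]  ⇒ S*(4)=54.1110
t_3: node(3,0) S=67.2921 payoff=23.7979 vs cont=25.6285 → 25.6285 [wait]  node(3,1) S=104.0692 payoff=0.0000 vs cont=8.8616 → 8.8616 [wait]  node(3,2) S=160.9461 payoff=0.0000 vs cont=1.4745 → 1.4745 [wait]  node(3,3) S=248.9078 payoff=0.0000 vs cont=0.0000 → 0.0000 [wait]  ⇒ S*(3)=-
t_2: node(2,0) S=83.6842 payoff=7.4058 vs cont=17.0534 → 17.0534 [wait]  node(2,1) S=129.4200 payoff=0.0000 vs cont=5.1312 → 5.1312 [wait]  node(2,2) S=200.1518 payoff=0.0000 vs cont=0.7356 → 0.7356 [wait]  ⇒ S*(2)=-
t_1: node(1,0) S=104.0692 payoff=0.0000 vs cont=10.9789 → 10.9789 [wait]  node(1,1) S=160.9461 payoff=0.0000 vs cont=2.9142 → 2.9142 [wait]  ⇒ S*(1)=-
t_0: node(0,0) S=129.4200 payoff=0.0000 vs cont=6.8808 → 6.8808 [wait]  ⇒ S*(0)=-

price = 6.8808
boundary = - - - - 54.1110 43.5117 54.1110
tree:
6.8808
10.9789 2.9142
17.0534 5.1312 0.7356
25.6285 8.8616 1.4745 0.0000
36.9790 14.9093 2.9554 0.0000 0.0000
47.5783 24.1665 5.9237 0.0000 0.0000 0.0000
56.1014 36.9790 11.8731 0.0000 0.0000 0.0000 0.0000
62.9549 47.5783 23.7979 0.0000 0.0000 0.0000 0.0000 0.0000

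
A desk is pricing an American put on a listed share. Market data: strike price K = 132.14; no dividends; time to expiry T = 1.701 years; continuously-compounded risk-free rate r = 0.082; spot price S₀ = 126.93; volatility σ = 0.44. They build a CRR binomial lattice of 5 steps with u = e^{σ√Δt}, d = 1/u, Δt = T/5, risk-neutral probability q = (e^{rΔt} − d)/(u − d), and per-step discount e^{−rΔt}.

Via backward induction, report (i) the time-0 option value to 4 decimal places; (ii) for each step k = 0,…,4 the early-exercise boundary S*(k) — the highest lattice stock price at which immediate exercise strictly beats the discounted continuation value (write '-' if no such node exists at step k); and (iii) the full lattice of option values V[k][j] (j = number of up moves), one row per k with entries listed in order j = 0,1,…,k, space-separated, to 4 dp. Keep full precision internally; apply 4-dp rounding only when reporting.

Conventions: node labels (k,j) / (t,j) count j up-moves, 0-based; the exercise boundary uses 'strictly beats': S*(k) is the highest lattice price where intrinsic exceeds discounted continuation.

Δt=0.34020  u=1.29258  d=0.77365  q=0.49071  discount=0.97249
step 5 (expiry): payoffs max(K−S,0) = 96.9610 73.3646 33.9408 0.0000 0.0000 0.0000
step 4: (k=4,j=0): S=45.4715, K−S=86.6685, hold=83.0332 ⇒ V=86.6685 exercise | (k=4,j=1): S=75.9717, K−S=56.1683, hold=52.5330 ⇒ V=56.1683 exercise | (k=4,j=2): S=126.9300, K−S=5.2100, hold=16.8103 ⇒ V=16.8103 continue | (k=4,j=3): S=212.0687, K−S=0.0000, hold=0.0000 ⇒ V=0.0000 continue | (k=4,j=4): S=354.3146, K−S=0.0000, hold=0.0000 ⇒ V=0.0000 continue  boundary S*=75.9717
step 3: (k=3,j=0): S=58.7754, K−S=73.3646, hold=69.7293 ⇒ V=73.3646 exercise | (k=3,j=1): S=98.1992, K−S=33.9408, hold=35.8412 ⇒ V=35.8412 continue | (k=3,j=2): S=164.0667, K−S=0.0000, hold=8.3259 ⇒ V=8.3259 continue | (k=3,j=3): S=274.1150, K−S=0.0000, hold=0.0000 ⇒ V=0.0000 continue  boundary S*=58.7754
step 2: (k=2,j=0): S=75.9717, K−S=56.1683, hold=53.4399 ⇒ V=56.1683 exercise | (k=2,j=1): S=126.9300, K−S=5.2100, hold=21.7247 ⇒ V=21.7247 continue | (k=2,j=2): S=212.0687, K−S=0.0000, hold=4.1237 ⇒ V=4.1237 continue  boundary S*=75.9717
step 1: (k=1,j=0): S=98.1992, K−S=33.9408, hold=38.1864 ⇒ V=38.1864 continue | (k=1,j=1): S=164.0667, K−S=0.0000, hold=12.7277 ⇒ V=12.7277 continue  boundary S*=-
step 0: (k=0,j=0): S=126.9300, K−S=5.2100, hold=24.9868 ⇒ V=24.9868 continue  boundary S*=-

price = 24.9868
boundary = - - 75.9717 58.7754 75.9717
tree:
24.9868
38.1864 12.7277
56.1683 21.7247 4.1237
73.3646 35.8412 8.3259 0.0000
86.6685 56.1683 16.8103 0.0000 0.0000
96.9610 73.3646 33.9408 0.0000 0.0000 0.0000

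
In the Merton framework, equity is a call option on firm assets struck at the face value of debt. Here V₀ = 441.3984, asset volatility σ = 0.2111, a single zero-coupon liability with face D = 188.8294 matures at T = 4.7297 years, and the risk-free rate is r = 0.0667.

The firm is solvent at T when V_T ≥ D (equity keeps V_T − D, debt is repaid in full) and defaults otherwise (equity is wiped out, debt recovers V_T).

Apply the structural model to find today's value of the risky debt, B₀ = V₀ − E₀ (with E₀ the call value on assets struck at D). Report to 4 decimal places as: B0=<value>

Equity is a call on the firm's assets struck at D = 188.8294:
d₁ = [ln(V₀/D) + (r + σ²/2)T] / (σ√T)
   = [ln(441.3984/188.8294) + (0.0667 + 0.5·0.2111²)·4.7297] / (0.2111·√4.7297)
   = [0.849104 + 0.420856] / 0.459098 = 2.766210
d₂ = d₁ − σ√T = 2.766210 − 0.459098 = 2.307112
N(d₁) = 0.997164,  N(d₂) = 0.989476,  e^(−rT) = 0.729445
E₀ = V₀·N(d₁) − D·e^(−rT)·N(d₂)
   = 441.3984·0.997164 − 188.8294·0.729445·0.989476 = 303.855687
B₀ = V₀ − E₀ = 441.3984 − 303.855687 = 137.542713

B0=137.5427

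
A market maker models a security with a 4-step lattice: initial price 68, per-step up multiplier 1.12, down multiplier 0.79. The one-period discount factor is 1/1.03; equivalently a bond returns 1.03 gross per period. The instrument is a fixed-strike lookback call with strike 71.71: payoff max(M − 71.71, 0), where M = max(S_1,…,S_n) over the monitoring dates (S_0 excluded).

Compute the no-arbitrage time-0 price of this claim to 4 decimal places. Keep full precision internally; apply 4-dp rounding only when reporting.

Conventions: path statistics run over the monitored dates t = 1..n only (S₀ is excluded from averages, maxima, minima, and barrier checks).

With p* = (R−d)/(u−d) = 0.7273, sum probability × payoff across the paths and divide by R^4.
Enumerate all 2^4 = 16 price paths (U = up ×1.12, D = down ×0.79); each path with k up-moves has probability p*^k·(1−p*)^(4−k).
DDDD: M=53.7200, payoff=0.0000, prob=0.005532
UDDD: M=76.1600, payoff=4.4500, prob=0.014753
DUDD: M=60.1664, payoff=0.0000, prob=0.014753
UUDD: M=85.2992, payoff=13.5892, prob=0.039342
DDUD: M=53.7200, payoff=0.0000, prob=0.014753
UDUD: M=76.1600, payoff=4.4500, prob=0.039342
DUUD: M=67.3864, payoff=0.0000, prob=0.039342
UUUD: M=95.5351, payoff=23.8251, prob=0.104911
DDDU: M=53.7200, payoff=0.0000, prob=0.014753
UDDU: M=76.1600, payoff=4.4500, prob=0.039342
DUDU: M=60.1664, payoff=0.0000, prob=0.039342
UUDU: M=85.2992, payoff=13.5892, prob=0.104911
DDUU: M=53.7200, payoff=0.0000, prob=0.039342
UDUU: M=76.1600, payoff=4.4500, prob=0.104911
DUUU: M=75.4727, payoff=3.7627, prob=0.104911
UUUU: M=106.9993, payoff=35.2893, prob=0.279762
Price = Σ prob·payoff / R^4 = 15.609804 / 1.125509 = 13.8691

price = 13.8691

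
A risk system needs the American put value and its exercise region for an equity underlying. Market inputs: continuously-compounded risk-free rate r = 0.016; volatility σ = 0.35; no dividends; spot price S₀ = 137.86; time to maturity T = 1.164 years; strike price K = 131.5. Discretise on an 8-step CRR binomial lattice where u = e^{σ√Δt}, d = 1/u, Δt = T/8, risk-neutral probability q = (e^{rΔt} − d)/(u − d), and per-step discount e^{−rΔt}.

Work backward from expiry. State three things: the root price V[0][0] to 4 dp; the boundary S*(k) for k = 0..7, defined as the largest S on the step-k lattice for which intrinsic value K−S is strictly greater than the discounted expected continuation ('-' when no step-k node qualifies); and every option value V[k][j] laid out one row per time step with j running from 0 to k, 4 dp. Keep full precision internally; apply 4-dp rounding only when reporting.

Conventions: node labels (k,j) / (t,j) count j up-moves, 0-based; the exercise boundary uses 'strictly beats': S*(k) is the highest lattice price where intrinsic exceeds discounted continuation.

price = 16.1182
boundary = - - - - 80.8193 70.7187 80.8193 92.3626
tree:
16.1182
22.5716 9.0751
30.6603 13.7556 3.9542
40.2094 20.2724 6.6312 1.0192
50.6807 28.8504 10.9050 1.9472 0.0000
60.7813 39.2963 17.4638 3.7203 0.0000 0.0000
69.6195 50.6807 26.9253 7.1078 0.0000 0.0000 0.0000
77.3532 60.7813 39.1374 13.5800 0.0000 0.0000 0.0000 0.0000
84.1203 69.6195 50.6807 25.9455 0.0000 0.0000 0.0000 0.0000 0.0000

Δt=0.14550, u=1.14283, d=0.87502, q=0.47538, disc=e^(-rΔt)=0.99767
k=8 terminal: V=max(K-S,0) → 84.1203 69.6195 50.6807 25.9455 0.0000 0.0000 0.0000 0.0000 0.0000
k=7: j=0 S=54.1468 intr=77.3532 cont=77.0474 V=77.3532[EX]; j=1 S=70.7187 intr=60.7813 cont=60.4755 V=60.7813[EX]; j=2 S=92.3626 intr=39.1374 cont=38.8317 V=39.1374[EX]; j=3 S=120.6306 intr=10.8694 cont=13.5800 V=13.5800[hold]; j=4 S=157.5502 intr=0.0000 cont=0.0000 V=0.0000[hold]; j=5 S=205.7693 intr=0.0000 cont=0.0000 V=0.0000[hold]; j=6 S=268.7460 intr=0.0000 cont=0.0000 V=0.0000[hold]; j=7 S=350.9971 intr=0.0000 cont=0.0000 V=0.0000[hold]  S*(7)=92.3626
k=6: j=0 S=61.8805 intr=69.6195 cont=69.3137 V=69.6195[EX]; j=1 S=80.8193 intr=50.6807 cont=50.3749 V=50.6807[EX]; j=2 S=105.5545 intr=25.9455 cont=26.9253 V=26.9253[hold]; j=3 S=137.8600 intr=0.0000 cont=7.1078 V=7.1078[hold]; j=4 S=180.0528 intr=0.0000 cont=0.0000 V=0.0000[hold]; j=5 S=235.1588 intr=0.0000 cont=0.0000 V=0.0000[hold]; j=6 S=307.1304 intr=0.0000 cont=0.0000 V=0.0000[hold]  S*(6)=80.8193
k=5: j=0 S=70.7187 intr=60.7813 cont=60.4755 V=60.7813[EX]; j=1 S=92.3626 intr=39.1374 cont=39.2963 V=39.2963[hold]; j=2 S=120.6306 intr=10.8694 cont=17.4638 V=17.4638[hold]; j=3 S=157.5502 intr=0.0000 cont=3.7203 V=3.7203[hold]; j=4 S=205.7693 intr=0.0000 cont=0.0000 V=0.0000[hold]; j=5 S=268.7460 intr=0.0000 cont=0.0000 V=0.0000[hold]  S*(5)=70.7187
k=4: j=0 S=80.8193 intr=50.6807 cont=50.4503 V=50.6807[EX]; j=1 S=105.5545 intr=25.9455 cont=28.8504 V=28.8504[hold]; j=2 S=137.8600 intr=0.0000 cont=10.9050 V=10.9050[hold]; j=3 S=180.0528 intr=0.0000 cont=1.9472 V=1.9472[hold]; j=4 S=235.1588 intr=0.0000 cont=0.0000 V=0.0000[hold]  S*(4)=80.8193
k=3: j=0 S=92.3626 intr=39.1374 cont=40.2094 V=40.2094[hold]; j=1 S=120.6306 intr=10.8694 cont=20.2724 V=20.2724[hold]; j=2 S=157.5502 intr=0.0000 cont=6.6312 V=6.6312[hold]; j=3 S=205.7693 intr=0.0000 cont=1.0192 V=1.0192[hold]  S*(3)=-
k=2: j=0 S=105.5545 intr=25.9455 cont=30.6603 V=30.6603[hold]; j=1 S=137.8600 intr=0.0000 cont=13.7556 V=13.7556[hold]; j=2 S=180.0528 intr=0.0000 cont=3.9542 V=3.9542[hold]  S*(2)=-
k=1: j=0 S=120.6306 intr=10.8694 cont=22.5716 V=22.5716[hold]; j=1 S=157.5502 intr=0.0000 cont=9.0751 V=9.0751[hold]  S*(1)=-
k=0: j=0 S=137.8600 intr=0.0000 cont=16.1182 V=16.1182[hold]  S*(0)=-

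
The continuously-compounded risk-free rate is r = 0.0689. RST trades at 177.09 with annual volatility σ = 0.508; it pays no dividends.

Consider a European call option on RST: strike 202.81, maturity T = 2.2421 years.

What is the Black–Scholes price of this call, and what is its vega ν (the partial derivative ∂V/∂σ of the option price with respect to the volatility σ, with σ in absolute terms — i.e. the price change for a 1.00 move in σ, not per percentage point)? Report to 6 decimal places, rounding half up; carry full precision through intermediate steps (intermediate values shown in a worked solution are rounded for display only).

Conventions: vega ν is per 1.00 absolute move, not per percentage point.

price = 53.651691
ν = 97.451817

σ√T = 0.508·√2.2421 = 0.760661
d₁ = (ln(S/K) + (r+σ²/2)T) / (σ√T) = (ln(177.09/202.81) + (0.0689+0.508²/2)·2.2421) / 0.760661 = (-0.135612 + 0.443783) / 0.760661 = 0.405137
d₂ = d₁ − σ√T = 0.405137 − 0.760661 = -0.355524
e^{−rT} = 0.856860
N(d₁) = 0.657312,  N(d₂) = 0.361098
Call price V = S·N(d₁) − K·e^{−rT}·N(d₂) = 116.403300 − 62.751609 = 53.651691
φ(d₁) = (1/√(2π))·e^{−d₁²/2} = 0.367509
ν = S·φ(d₁)·√T = 97.451817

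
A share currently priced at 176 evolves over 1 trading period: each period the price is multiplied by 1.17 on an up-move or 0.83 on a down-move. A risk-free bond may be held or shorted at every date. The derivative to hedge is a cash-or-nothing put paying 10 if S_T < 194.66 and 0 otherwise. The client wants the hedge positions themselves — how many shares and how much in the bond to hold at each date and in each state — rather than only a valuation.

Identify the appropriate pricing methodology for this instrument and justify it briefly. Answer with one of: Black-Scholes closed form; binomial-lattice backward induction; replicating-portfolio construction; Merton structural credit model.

framework: replicating-portfolio construction

Key observation: the deliverable is the dynamic trading strategy on the 1-step tree (spot 176, moves 1.17 and 0.83), so the valuation must go through the node-by-node replicating-portfolio solve.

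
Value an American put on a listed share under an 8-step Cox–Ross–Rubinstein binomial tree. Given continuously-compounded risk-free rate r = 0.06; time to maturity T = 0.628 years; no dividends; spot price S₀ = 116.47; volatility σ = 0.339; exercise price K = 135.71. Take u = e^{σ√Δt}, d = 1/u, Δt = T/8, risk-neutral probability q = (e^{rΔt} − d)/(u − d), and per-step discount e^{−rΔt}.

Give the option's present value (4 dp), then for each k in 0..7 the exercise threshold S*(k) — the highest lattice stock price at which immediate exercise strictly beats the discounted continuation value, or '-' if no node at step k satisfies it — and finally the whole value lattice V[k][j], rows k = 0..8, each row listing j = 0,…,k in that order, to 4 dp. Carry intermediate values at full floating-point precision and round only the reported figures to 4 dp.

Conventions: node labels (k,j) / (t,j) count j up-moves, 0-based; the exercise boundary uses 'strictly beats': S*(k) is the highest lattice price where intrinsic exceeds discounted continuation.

price = 22.7477
boundary = - - 96.3197 87.5922 96.3197 105.9167 96.3197 105.9167
tree:
22.7477
30.4366 15.3065
39.3903 21.8085 8.9771
48.1178 29.9428 13.9150 4.1452
56.0545 39.3903 20.8183 7.1727 1.1698
63.2720 48.1178 29.7933 12.0786 2.3558 0.0000
69.8356 56.0545 39.3903 19.5592 4.7442 0.0000 0.0000
75.8044 63.2720 48.1178 29.7933 9.5540 0.0000 0.0000 0.0000
81.2324 69.8356 56.0545 39.3903 19.2400 0.0000 0.0000 0.0000 0.0000

params: Δt=0.07850 u=1.09964 d=0.90939 q=0.50109 e^(-rΔt)=0.99530
t_8 payoffs: 81.2324 69.8356 56.0545 39.3903 19.2400 0.0000 0.0000 0.0000 0.0000
t_7: node(7,0) S=59.9056 payoff=75.8044 vs cont=75.1667 → 75.8044 [stop]  node(7,1) S=72.4380 payoff=63.2720 vs cont=62.6343 → 63.2720 [stop]  node(7,2) S=87.5922 payoff=48.1178 vs cont=47.4801 → 48.1178 [stop]  node(7,3) S=105.9167 payoff=29.7933 vs cont=29.1556 → 29.7933 [stop]  node(7,4) S=128.0748 payoff=7.6352 vs cont=9.5540 → 9.5540 [wait]  node(7,5) S=154.8683 payoff=0.0000 vs cont=0.0000 → 0.0000 [wait]  node(7,6) S=187.2672 payoff=0.0000 vs cont=0.0000 → 0.0000 [wait]  node(7,7) S=226.4439 payoff=0.0000 vs cont=0.0000 → 0.0000 [wait]  ⇒ S*(7)=105.9167
t_6: node(6,0) S=65.8744 payoff=69.8356 vs cont=69.1979 → 69.8356 [stop]  node(6,1) S=79.6555 payoff=56.0545 vs cont=55.4168 → 56.0545 [stop]  node(6,2) S=96.3197 payoff=39.3903 vs cont=38.7526 → 39.3903 [stop]  node(6,3) S=116.4700 payoff=19.2400 vs cont=19.5592 → 19.5592 [wait]  node(6,4) S=140.8358 payoff=0.0000 vs cont=4.7442 → 4.7442 [wait]  node(6,5) S=170.2990 payoff=0.0000 vs cont=0.0000 → 0.0000 [wait]  node(6,6) S=205.9260 payoff=0.0000 vs cont=0.0000 → 0.0000 [wait]  ⇒ S*(6)=96.3197
t_5: node(5,0) S=72.4380 payoff=63.2720 vs cont=62.6343 → 63.2720 [stop]  node(5,1) S=87.5922 payoff=48.1178 vs cont=47.4801 → 48.1178 [stop]  node(5,2) S=105.9167 payoff=29.7933 vs cont=29.3148 → 29.7933 [stop]  node(5,3) S=128.0748 payoff=7.6352 vs cont=12.0786 → 12.0786 [wait]  node(5,4) S=154.8683 payoff=0.0000 vs cont=2.3558 → 2.3558 [wait]  node(5,5) S=187.2672 payoff=0.0000 vs cont=0.0000 → 0.0000 [wait]  ⇒ S*(5)=105.9167
t_4: node(4,0) S=79.6555 payoff=56.0545 vs cont=55.4168 → 56.0545 [stop]  node(4,1) S=96.3197 payoff=39.3903 vs cont=38.7526 → 39.3903 [stop]  node(4,2) S=116.4700 payoff=19.2400 vs cont=20.8183 → 20.8183 [wait]  node(4,3) S=140.8358 payoff=0.0000 vs cont=7.1727 → 7.1727 [wait]  node(4,4) S=170.2990 payoff=0.0000 vs cont=1.1698 → 1.1698 [wait]  ⇒ S*(4)=96.3197
t_3: node(3,0) S=87.5922 payoff=48.1178 vs cont=47.4801 → 48.1178 [stop]  node(3,1) S=105.9167 payoff=29.7933 vs cont=29.9428 → 29.9428 [wait]  node(3,2) S=128.0748 payoff=7.6352 vs cont=13.9150 → 13.9150 [wait]  node(3,3) S=154.8683 payoff=0.0000 vs cont=4.1452 → 4.1452 [wait]  ⇒ S*(3)=87.5922
t_2: node(2,0) S=96.3197 payoff=39.3903 vs cont=38.8272 → 39.3903 [stop]  node(2,1) S=116.4700 payoff=19.2400 vs cont=21.8085 → 21.8085 [wait]  node(2,2) S=140.8358 payoff=0.0000 vs cont=8.9771 → 8.9771 [wait]  ⇒ S*(2)=96.3197
t_1: node(1,0) S=105.9167 payoff=29.7933 vs cont=30.4366 → 30.4366 [wait]  node(1,1) S=128.0748 payoff=7.6352 vs cont=15.3065 → 15.3065 [wait]  ⇒ S*(1)=-
t_0: node(0,0) S=116.4700 payoff=19.2400 vs cont=22.7477 → 22.7477 [wait]  ⇒ S*(0)=-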